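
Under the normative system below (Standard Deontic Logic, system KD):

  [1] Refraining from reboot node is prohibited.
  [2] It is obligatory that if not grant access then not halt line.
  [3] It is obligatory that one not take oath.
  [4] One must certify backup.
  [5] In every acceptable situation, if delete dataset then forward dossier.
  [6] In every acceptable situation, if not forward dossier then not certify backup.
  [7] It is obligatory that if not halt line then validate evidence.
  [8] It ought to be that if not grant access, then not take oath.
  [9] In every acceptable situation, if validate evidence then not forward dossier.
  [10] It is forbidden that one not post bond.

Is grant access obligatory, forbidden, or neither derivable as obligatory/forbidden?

Obligatory

Premise 4 states O(certify_backup) outright.
The contrapositive of premise 6 (O(¬forward_dossier → ¬certify_backup)) is O(certify_backup → forward_dossier), and O(certify_backup) is already established, so O(forward_dossier).
The contrapositive of premise 9 (O(validate_evidence → ¬forward_dossier)) is O(forward_dossier → ¬validate_evidence), and O(forward_dossier) is already established, so O(¬validate_evidence).
The contrapositive of premise 7 (O(¬halt_line → validate_evidence)) is O(¬validate_evidence → halt_line), and O(¬validate_evidence) is already established, so O(halt_line).
Premise 2 is O(¬grant_access → ¬halt_line); contrapositively O(halt_line → grant_access). Since O(halt_line) holds, K gives O(grant_access).
Premises 1, 3, 5, 8, 10 do not contribute to this derivation.
Hence grant_access is obligatory.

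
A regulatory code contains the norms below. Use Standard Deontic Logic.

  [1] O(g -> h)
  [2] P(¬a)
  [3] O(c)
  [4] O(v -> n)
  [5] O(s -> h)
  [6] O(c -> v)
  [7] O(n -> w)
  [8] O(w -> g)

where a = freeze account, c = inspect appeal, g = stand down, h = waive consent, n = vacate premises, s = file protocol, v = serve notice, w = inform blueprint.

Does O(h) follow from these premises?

Yes

Premise 3 gives O(c).
Premise 6 is O(c -> v); since O(c), deontic closure gives O(v).
With premise 4, O(v -> n), the K-axiom yields O(n).
From O(n) and premise 7, O(n -> w), we obtain O(w).
Premise 8 is O(w -> g); since O(w), deontic closure gives O(g).
From O(g) and premise 1, O(g -> h), we obtain O(h).
Premises 2, 5 do not contribute to this derivation.
So O(h) follows.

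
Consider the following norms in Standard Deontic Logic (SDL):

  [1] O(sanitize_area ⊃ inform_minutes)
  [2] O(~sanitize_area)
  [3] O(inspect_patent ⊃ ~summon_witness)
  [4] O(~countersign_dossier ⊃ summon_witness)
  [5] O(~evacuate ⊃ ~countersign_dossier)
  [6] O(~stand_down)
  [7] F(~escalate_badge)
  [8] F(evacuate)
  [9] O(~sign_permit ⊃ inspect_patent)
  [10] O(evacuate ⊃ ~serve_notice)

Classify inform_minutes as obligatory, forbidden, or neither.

Premise 1 is O(sanitize_area ⊃ inform_minutes), but O(sanitize_area) is not derivable from the premises, so it does not yield O(inform_minutes).
No premise or chain of K-axiom applications forces O(inform_minutes), and none forces O(~inform_minutes). So inform_minutes is neither obligatory nor forbidden under these norms.

Neither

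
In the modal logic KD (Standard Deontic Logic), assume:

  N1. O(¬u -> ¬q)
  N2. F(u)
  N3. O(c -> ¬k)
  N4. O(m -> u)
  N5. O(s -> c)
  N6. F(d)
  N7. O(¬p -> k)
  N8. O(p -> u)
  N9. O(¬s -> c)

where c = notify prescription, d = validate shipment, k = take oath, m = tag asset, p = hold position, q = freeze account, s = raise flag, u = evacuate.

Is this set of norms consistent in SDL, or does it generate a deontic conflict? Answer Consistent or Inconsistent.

Inconsistent

By case analysis on ¬s: premise 9 gives O(¬s -> c) and premise 5 gives O(s -> c), so O(c) either way.
Applying K to premise 3 (O(c -> ¬k)) and O(c) yields O(¬k).
Premise 7, O(¬p -> k), contraposes to O(¬k -> p); with O(¬k) we get O(p).
From O(p) and premise 8, O(p -> u), we obtain O(u).
However, F(u) at premise 2 amounts to O(¬u).
We now have both O(u) and O(¬u) — u is simultaneously obligatory and forbidden, violating the D-axiom.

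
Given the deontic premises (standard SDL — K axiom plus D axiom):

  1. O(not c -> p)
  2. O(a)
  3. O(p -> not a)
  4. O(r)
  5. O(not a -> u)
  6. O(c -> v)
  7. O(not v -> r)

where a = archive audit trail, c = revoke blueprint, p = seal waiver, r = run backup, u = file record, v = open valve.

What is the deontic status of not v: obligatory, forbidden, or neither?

From premise 2 we have O(a).
The contrapositive of premise 3 (O(p -> not a)) is O(a -> not p), and O(a) is already established, so O(not p).
Premise 1 is O(not c -> p); contrapositively O(not p -> c). Since O(not p) holds, K gives O(c).
Applying K to premise 6 (O(c -> v)) and O(c) yields O(v).
Premises 4, 5, 7 do not contribute to this derivation.
Thus O(v), which is F(not v): not v is forbidden.

Forbidden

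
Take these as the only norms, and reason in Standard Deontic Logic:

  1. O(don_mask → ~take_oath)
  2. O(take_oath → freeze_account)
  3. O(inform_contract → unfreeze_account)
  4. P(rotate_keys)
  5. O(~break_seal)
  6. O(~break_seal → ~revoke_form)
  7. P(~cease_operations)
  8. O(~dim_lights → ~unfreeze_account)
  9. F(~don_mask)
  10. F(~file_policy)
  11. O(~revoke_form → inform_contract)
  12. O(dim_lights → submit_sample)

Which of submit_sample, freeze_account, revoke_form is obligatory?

submit_sample

Premise 5 gives O(~break_seal).
Applying K to premise 6 (O(~break_seal → ~revoke_form)) and O(~break_seal) yields O(~revoke_form).
Applying K to premise 11 (O(~revoke_form → inform_contract)) and O(~revoke_form) yields O(inform_contract).
Premise 3 is O(inform_contract → unfreeze_account); since O(inform_contract), deontic closure gives O(unfreeze_account).
Premise 8, O(~dim_lights → ~unfreeze_account), contraposes to O(unfreeze_account → dim_lights); with O(unfreeze_account) we get O(dim_lights).
From O(dim_lights) and premise 12, O(dim_lights → submit_sample), we obtain O(submit_sample).
So O(submit_sample) holds — submit_sample is obligatory. None of the other listed options is made obligatory by any chain of premises.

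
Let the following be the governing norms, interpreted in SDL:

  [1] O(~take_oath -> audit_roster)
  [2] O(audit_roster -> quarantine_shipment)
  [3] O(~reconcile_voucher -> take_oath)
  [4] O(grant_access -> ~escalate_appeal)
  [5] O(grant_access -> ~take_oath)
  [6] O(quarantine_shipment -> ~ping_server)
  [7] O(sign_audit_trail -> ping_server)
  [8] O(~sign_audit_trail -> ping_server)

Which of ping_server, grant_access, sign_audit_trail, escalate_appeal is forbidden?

grant_access

By case analysis on sign_audit_trail: premise 7 gives O(sign_audit_trail -> ping_server) and premise 8 gives O(~sign_audit_trail -> ping_server), so O(ping_server) either way.
Premise 6, O(quarantine_shipment -> ~ping_server), contraposes to O(ping_server -> ~quarantine_shipment); with O(ping_server) we get O(~quarantine_shipment).
Premise 2, O(audit_roster -> quarantine_shipment), contraposes to O(~quarantine_shipment -> ~audit_roster); with O(~quarantine_shipment) we get O(~audit_roster).
The contrapositive of premise 1 (O(~take_oath -> audit_roster)) is O(~audit_roster -> take_oath), and O(~audit_roster) is already established, so O(take_oath).
Premise 5 is O(grant_access -> ~take_oath); contrapositively O(take_oath -> ~grant_access). Since O(take_oath) holds, K gives O(~grant_access).
So O(~grant_access) holds, i.e. grant_access is forbidden. None of the other listed options is forbidden under the premises.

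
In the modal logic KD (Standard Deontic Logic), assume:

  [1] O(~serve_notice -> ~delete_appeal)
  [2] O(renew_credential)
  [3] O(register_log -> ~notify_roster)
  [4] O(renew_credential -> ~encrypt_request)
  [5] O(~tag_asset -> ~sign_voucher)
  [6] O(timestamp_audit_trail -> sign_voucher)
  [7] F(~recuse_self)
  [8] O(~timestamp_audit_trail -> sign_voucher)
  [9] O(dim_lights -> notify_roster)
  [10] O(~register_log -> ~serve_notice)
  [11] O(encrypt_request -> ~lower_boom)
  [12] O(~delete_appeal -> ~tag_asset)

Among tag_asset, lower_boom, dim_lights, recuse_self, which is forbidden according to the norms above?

dim_lights

By case analysis on timestamp_audit_trail: premise 6 gives O(timestamp_audit_trail -> sign_voucher) and premise 8 gives O(~timestamp_audit_trail -> sign_voucher), so O(sign_voucher) either way.
Premise 5, O(~tag_asset -> ~sign_voucher), contraposes to O(sign_voucher -> tag_asset); with O(sign_voucher) we get O(tag_asset).
The contrapositive of premise 12 (O(~delete_appeal -> ~tag_asset)) is O(tag_asset -> delete_appeal), and O(tag_asset) is already established, so O(delete_appeal).
Premise 1, O(~serve_notice -> ~delete_appeal), contraposes to O(delete_appeal -> serve_notice); with O(delete_appeal) we get O(serve_notice).
Premise 10, O(~register_log -> ~serve_notice), contraposes to O(serve_notice -> register_log); with O(serve_notice) we get O(register_log).
With premise 3, O(register_log -> ~notify_roster), the K-axiom yields O(~notify_roster).
The contrapositive of premise 9 (O(dim_lights -> notify_roster)) is O(~notify_roster -> ~dim_lights), and O(~notify_roster) is already established, so O(~dim_lights).
So O(~dim_lights) holds, i.e. dim_lights is forbidden. None of the other listed options is forbidden under the premises.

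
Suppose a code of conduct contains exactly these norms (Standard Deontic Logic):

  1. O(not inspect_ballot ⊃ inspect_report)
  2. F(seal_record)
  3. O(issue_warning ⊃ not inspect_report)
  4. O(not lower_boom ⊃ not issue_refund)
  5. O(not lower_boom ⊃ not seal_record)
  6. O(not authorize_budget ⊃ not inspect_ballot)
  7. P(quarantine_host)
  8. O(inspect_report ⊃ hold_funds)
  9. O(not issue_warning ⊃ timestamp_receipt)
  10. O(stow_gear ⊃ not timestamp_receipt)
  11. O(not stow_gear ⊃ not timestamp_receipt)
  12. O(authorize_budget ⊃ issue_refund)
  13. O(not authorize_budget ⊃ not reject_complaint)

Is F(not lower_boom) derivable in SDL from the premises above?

Premises 11 and 10 are O(not stow_gear ⊃ not timestamp_receipt) and O(stow_gear ⊃ not timestamp_receipt); every ideal world satisfies not stow_gear or stow_gear, so in either case not timestamp_receipt holds — hence O(not timestamp_receipt).
Premise 9, O(not issue_warning ⊃ timestamp_receipt), contraposes to O(not timestamp_receipt ⊃ issue_warning); with O(not timestamp_receipt) we get O(issue_warning).
With premise 3, O(issue_warning ⊃ not inspect_report), the K-axiom yields O(not inspect_report).
The contrapositive of premise 1 (O(not inspect_ballot ⊃ inspect_report)) is O(not inspect_report ⊃ inspect_ballot), and O(not inspect_report) is already established, so O(inspect_ballot).
The contrapositive of premise 6 (O(not authorize_budget ⊃ not inspect_ballot)) is O(inspect_ballot ⊃ authorize_budget), and O(inspect_ballot) is already established, so O(authorize_budget).
With premise 12, O(authorize_budget ⊃ issue_refund), the K-axiom yields O(issue_refund).
The contrapositive of premise 4 (O(not lower_boom ⊃ not issue_refund)) is O(issue_refund ⊃ lower_boom), and O(issue_refund) is already established, so O(lower_boom).
Premises 2, 5, 7, 8, 13 do not contribute to this derivation.
So O(lower_boom) holds, i.e. F(not lower_boom). The claim follows.

Yes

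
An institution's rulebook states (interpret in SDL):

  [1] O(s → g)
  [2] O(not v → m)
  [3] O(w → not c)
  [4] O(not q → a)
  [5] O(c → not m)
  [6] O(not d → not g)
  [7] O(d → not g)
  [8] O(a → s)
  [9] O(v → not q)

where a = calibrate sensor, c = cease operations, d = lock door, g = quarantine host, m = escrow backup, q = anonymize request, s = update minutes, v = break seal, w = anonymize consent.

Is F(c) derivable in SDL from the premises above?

Premises 7 and 6 are O(d → not g) and O(not d → not g); every ideal world satisfies d or not d, so in either case not g holds — hence O(not g).
Premise 1, O(s → g), contraposes to O(not g → not s); with O(not g) we get O(not s).
Premise 8, O(a → s), contraposes to O(not s → not a); with O(not s) we get O(not a).
Premise 4 is O(not q → a); contrapositively O(not a → q). Since O(not a) holds, K gives O(q).
The contrapositive of premise 9 (O(v → not q)) is O(q → not v), and O(q) is already established, so O(not v).
Applying K to premise 2 (O(not v → m)) and O(not v) yields O(m).
Premise 5, O(c → not m), contraposes to O(m → not c); with O(m) we get O(not c).
Premise 3 does not contribute to this derivation.
So O(not c) holds, i.e. F(c). The claim follows.

Yes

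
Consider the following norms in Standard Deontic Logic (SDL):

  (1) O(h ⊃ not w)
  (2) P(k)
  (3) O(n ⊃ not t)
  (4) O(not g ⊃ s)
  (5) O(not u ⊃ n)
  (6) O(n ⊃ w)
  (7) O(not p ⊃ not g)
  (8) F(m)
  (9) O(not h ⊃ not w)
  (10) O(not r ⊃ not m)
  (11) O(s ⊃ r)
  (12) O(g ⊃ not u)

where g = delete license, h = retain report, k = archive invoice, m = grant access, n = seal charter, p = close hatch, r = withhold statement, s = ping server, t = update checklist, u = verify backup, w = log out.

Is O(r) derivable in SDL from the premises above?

Yes

Premises 9 and 1 are O(not h ⊃ not w) and O(h ⊃ not w); every ideal world satisfies not h or h, so in either case not w holds — hence O(not w).
Premise 6 is O(n ⊃ w); contrapositively O(not w ⊃ not n). Since O(not w) holds, K gives O(not n).
Premise 5 is O(not u ⊃ n); contrapositively O(not n ⊃ u). Since O(not n) holds, K gives O(u).
Premise 12 is O(g ⊃ not u); contrapositively O(u ⊃ not g). Since O(u) holds, K gives O(not g).
Premise 4 is O(not g ⊃ s); since O(not g), deontic closure gives O(s).
Applying K to premise 11 (O(s ⊃ r)) and O(s) yields O(r).
Premises 2, 3, 7, 8, 10 do not contribute to this derivation.
So O(r) follows.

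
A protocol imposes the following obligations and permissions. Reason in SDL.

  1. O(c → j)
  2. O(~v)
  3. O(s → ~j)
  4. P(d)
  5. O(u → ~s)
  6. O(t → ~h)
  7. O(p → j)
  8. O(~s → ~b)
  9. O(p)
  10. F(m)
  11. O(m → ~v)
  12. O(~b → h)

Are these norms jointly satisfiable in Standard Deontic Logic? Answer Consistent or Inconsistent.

Consistent

Premise 11 is O(m → ~v); even if O(~v) held, inferring O(m) would be affirming the consequent — invalid.
So O(m) is not derivable, and the apparent clash with O(~m) does not arise.
A world satisfying every obligation exists (e.g. b=false, c=false, d=false, h=true, j=true, m=false, p=true, s=false, t=false, u=false, v=false); no atom is both obligatory and forbidden, so the set is consistent.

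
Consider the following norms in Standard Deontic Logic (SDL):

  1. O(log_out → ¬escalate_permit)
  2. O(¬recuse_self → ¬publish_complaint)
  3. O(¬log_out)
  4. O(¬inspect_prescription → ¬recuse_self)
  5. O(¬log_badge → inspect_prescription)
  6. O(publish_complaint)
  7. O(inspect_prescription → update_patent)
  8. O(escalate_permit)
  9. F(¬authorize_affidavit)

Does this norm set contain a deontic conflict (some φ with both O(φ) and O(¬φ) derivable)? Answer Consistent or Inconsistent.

Consistent

Premise 1 is O(log_out → ¬escalate_permit), but O(log_out) is not derivable from the premises, so it does not yield O(¬escalate_permit).
So O(¬escalate_permit) is not derivable, and the apparent clash with O(escalate_permit) does not arise.
A world satisfying every obligation exists (e.g. authorize_affidavit=true, escalate_permit=true, inspect_prescription=true, log_badge=false, log_out=false, publish_complaint=true, recuse_self=true, update_patent=true); no atom is both obligatory and forbidden, so the set is consistent.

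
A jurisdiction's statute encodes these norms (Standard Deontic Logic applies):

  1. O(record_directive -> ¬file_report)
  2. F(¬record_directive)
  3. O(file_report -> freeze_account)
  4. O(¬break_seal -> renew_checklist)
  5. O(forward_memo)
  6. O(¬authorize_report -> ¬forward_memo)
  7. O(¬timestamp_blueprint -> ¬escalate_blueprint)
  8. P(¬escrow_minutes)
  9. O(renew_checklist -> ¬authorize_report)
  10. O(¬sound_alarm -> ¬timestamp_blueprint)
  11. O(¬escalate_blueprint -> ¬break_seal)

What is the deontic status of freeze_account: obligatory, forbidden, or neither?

Premise 3 is O(file_report -> freeze_account), but O(file_report) is not derivable from the premises, so it does not yield O(freeze_account).
No premise or chain of K-axiom applications forces O(freeze_account), and none forces O(¬freeze_account). So freeze_account is neither obligatory nor forbidden under these norms.

Neither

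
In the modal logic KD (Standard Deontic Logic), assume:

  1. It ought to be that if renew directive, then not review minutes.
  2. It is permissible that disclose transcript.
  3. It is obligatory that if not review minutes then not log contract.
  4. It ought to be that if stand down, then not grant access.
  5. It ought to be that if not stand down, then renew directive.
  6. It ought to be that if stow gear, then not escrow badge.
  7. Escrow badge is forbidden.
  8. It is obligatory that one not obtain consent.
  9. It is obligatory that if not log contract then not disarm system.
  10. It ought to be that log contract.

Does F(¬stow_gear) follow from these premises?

No

Premise 6 is O(stow_gear → ¬escrow_badge); even if O(¬escrow_badge) held, inferring O(stow_gear) would be affirming the consequent — invalid.
No other premise forces O(stow_gear). An ideal world satisfying every premise can still have ¬stow_gear true, so F(¬stow_gear) is not derivable.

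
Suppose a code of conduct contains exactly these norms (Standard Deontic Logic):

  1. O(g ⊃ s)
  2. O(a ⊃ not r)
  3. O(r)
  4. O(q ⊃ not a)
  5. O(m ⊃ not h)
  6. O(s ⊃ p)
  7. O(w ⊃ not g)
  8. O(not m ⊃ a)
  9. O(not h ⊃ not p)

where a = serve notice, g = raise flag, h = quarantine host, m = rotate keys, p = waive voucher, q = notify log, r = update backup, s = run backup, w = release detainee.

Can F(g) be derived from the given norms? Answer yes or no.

Premise 3 states O(r) outright.
Premise 2, O(a ⊃ not r), contraposes to O(r ⊃ not a); with O(r) we get O(not a).
Premise 8 is O(not m ⊃ a); contrapositively O(not a ⊃ m). Since O(not a) holds, K gives O(m).
From O(m) and premise 5, O(m ⊃ not h), we obtain O(not h).
From O(not h) and premise 9, O(not h ⊃ not p), we obtain O(not p).
The contrapositive of premise 6 (O(s ⊃ p)) is O(not p ⊃ not s), and O(not p) is already established, so O(not s).
Premise 1, O(g ⊃ s), contraposes to O(not s ⊃ not g); with O(not s) we get O(not g).
Premises 4, 7 do not contribute to this derivation.
So O(not g) holds, i.e. F(g). The claim follows.

Yes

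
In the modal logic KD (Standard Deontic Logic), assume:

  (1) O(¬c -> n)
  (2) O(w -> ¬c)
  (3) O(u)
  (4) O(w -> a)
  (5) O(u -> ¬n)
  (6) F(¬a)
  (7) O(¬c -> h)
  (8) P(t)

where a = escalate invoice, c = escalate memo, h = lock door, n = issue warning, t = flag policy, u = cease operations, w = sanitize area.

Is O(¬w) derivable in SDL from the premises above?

Yes

From premise 3 we have O(u).
Applying K to premise 5 (O(u -> ¬n)) and O(u) yields O(¬n).
Premise 1, O(¬c -> n), contraposes to O(¬n -> c); with O(¬n) we get O(c).
The contrapositive of premise 2 (O(w -> ¬c)) is O(c -> ¬w), and O(c) is already established, so O(¬w).
Premises 4, 6, 7, 8 do not contribute to this derivation.
So O(¬w) follows.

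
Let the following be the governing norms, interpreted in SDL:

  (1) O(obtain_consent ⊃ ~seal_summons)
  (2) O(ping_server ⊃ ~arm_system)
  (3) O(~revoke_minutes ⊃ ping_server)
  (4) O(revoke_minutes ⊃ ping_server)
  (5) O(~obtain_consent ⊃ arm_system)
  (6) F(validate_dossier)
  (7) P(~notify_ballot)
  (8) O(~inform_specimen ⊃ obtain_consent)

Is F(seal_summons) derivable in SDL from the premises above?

Yes

Premises 3 and 4 cover both cases: O(~revoke_minutes ⊃ ping_server) and O(revoke_minutes ⊃ ping_server). Since ~revoke_minutes ∨ revoke_minutes is a tautology, O(ping_server) follows.
From O(ping_server) and premise 2, O(ping_server ⊃ ~arm_system), we obtain O(~arm_system).
Premise 5, O(~obtain_consent ⊃ arm_system), contraposes to O(~arm_system ⊃ obtain_consent); with O(~arm_system) we get O(obtain_consent).
Premise 1 is O(obtain_consent ⊃ ~seal_summons); since O(obtain_consent), deontic closure gives O(~seal_summons).
Premises 6, 7, 8 do not contribute to this derivation.
So O(~seal_summons) holds, i.e. F(seal_summons). The claim follows.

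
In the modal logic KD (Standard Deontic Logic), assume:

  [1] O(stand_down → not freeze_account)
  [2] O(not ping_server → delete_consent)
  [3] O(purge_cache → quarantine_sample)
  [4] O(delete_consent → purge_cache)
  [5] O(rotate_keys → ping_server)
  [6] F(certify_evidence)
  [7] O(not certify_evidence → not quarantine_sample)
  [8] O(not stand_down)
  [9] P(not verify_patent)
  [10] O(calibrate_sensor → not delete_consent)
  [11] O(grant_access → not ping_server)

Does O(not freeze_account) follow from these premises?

Premise 1 is O(stand_down → not freeze_account), but O(stand_down) is not derivable from the premises, so it does not yield O(not freeze_account).
No other premise forces O(not freeze_account). An ideal world satisfying every premise can still have not freeze_account false, so O(not freeze_account) is not derivable.

No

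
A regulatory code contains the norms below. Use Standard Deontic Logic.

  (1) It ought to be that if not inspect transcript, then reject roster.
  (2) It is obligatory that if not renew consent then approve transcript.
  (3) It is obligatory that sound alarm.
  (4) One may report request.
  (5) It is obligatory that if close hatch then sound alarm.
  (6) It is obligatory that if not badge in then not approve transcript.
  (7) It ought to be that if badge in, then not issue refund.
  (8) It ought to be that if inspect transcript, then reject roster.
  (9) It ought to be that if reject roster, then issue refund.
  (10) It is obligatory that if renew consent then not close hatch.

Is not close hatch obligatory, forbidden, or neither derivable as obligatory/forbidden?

Obligatory

By case analysis on inspect_transcript: premise 8 gives O(inspect_transcript → reject_roster) and premise 1 gives O(¬inspect_transcript → reject_roster), so O(reject_roster) either way.
Premise 9 is O(reject_roster → issue_refund); since O(reject_roster), deontic closure gives O(issue_refund).
Premise 7 is O(badge_in → ¬issue_refund); contrapositively O(issue_refund → ¬badge_in). Since O(issue_refund) holds, K gives O(¬badge_in).
With premise 6, O(¬badge_in → ¬approve_transcript), the K-axiom yields O(¬approve_transcript).
The contrapositive of premise 2 (O(¬renew_consent → approve_transcript)) is O(¬approve_transcript → renew_consent), and O(¬approve_transcript) is already established, so O(renew_consent).
From O(renew_consent) and premise 10, O(renew_consent → ¬close_hatch), we obtain O(¬close_hatch).
Premises 3, 4, 5 do not contribute to this derivation.
Hence ¬close_hatch is obligatory.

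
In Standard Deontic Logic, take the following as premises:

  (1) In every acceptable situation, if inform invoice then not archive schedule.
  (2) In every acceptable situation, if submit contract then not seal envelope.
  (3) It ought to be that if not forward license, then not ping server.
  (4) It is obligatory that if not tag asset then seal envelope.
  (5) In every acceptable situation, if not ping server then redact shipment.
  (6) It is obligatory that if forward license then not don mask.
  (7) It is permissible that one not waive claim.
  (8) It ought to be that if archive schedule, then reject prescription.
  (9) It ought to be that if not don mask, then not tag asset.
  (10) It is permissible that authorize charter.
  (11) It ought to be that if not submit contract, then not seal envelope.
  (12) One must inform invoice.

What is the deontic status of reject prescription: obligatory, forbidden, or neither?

Neither

Premise 8 is O(archive_schedule → reject_prescription), but O(archive_schedule) is not derivable from the premises, so it does not yield O(reject_prescription).
No premise or chain of K-axiom applications forces O(reject_prescription), and none forces O(¬reject_prescription). So reject_prescription is neither obligatory nor forbidden under these norms.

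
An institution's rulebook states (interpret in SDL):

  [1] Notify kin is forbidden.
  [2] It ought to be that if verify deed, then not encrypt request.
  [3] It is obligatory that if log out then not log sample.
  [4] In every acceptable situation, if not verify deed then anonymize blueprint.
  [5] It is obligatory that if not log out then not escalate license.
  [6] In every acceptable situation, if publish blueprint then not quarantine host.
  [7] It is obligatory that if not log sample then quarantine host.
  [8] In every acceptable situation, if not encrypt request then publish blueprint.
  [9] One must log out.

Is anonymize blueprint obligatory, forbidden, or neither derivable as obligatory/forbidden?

Obligatory

Premise 9 states O(log_out) outright.
Applying K to premise 3 (O(log_out → ¬log_sample)) and O(log_out) yields O(¬log_sample).
From O(¬log_sample) and premise 7, O(¬log_sample → quarantine_host), we obtain O(quarantine_host).
Premise 6 is O(publish_blueprint → ¬quarantine_host); contrapositively O(quarantine_host → ¬publish_blueprint). Since O(quarantine_host) holds, K gives O(¬publish_blueprint).
The contrapositive of premise 8 (O(¬encrypt_request → publish_blueprint)) is O(¬publish_blueprint → encrypt_request), and O(¬publish_blueprint) is already established, so O(encrypt_request).
Premise 2 is O(verify_deed → ¬encrypt_request); contrapositively O(encrypt_request → ¬verify_deed). Since O(encrypt_request) holds, K gives O(¬verify_deed).
With premise 4, O(¬verify_deed → anonymize_blueprint), the K-axiom yields O(anonymize_blueprint).
Premises 1, 5 do not contribute to this derivation.
Hence anonymize_blueprint is obligatory.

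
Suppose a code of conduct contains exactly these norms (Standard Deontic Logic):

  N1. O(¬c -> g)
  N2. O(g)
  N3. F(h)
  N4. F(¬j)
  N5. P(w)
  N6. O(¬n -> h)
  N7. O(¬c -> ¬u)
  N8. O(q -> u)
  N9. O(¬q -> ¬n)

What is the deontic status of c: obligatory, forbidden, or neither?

Obligatory

F(h) at premise 3 means O(¬h).
Premise 6, O(¬n -> h), contraposes to O(¬h -> n); with O(¬h) we get O(n).
Premise 9, O(¬q -> ¬n), contraposes to O(n -> q); with O(n) we get O(q).
Premise 8 is O(q -> u); since O(q), deontic closure gives O(u).
The contrapositive of premise 7 (O(¬c -> ¬u)) is O(u -> c), and O(u) is already established, so O(c).
Premises 1, 2, 4, 5 do not contribute to this derivation.
Hence c is obligatory.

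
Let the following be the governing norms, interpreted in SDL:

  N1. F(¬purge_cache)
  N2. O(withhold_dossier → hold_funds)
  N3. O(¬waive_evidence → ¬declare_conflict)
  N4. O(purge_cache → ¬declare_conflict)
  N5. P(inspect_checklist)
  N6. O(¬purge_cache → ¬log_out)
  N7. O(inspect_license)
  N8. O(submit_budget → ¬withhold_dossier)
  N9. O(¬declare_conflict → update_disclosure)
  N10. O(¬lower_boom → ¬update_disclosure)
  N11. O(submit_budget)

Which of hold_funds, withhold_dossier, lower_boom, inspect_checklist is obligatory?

lower_boom

F(¬purge_cache) at premise 1 means O(purge_cache).
From O(purge_cache) and premise 4, O(purge_cache → ¬declare_conflict), we obtain O(¬declare_conflict).
Premise 9 is O(¬declare_conflict → update_disclosure); since O(¬declare_conflict), deontic closure gives O(update_disclosure).
The contrapositive of premise 10 (O(¬lower_boom → ¬update_disclosure)) is O(update_disclosure → lower_boom), and O(update_disclosure) is already established, so O(lower_boom).
So O(lower_boom) holds — lower_boom is obligatory. None of the other listed options is made obligatory by any chain of premises.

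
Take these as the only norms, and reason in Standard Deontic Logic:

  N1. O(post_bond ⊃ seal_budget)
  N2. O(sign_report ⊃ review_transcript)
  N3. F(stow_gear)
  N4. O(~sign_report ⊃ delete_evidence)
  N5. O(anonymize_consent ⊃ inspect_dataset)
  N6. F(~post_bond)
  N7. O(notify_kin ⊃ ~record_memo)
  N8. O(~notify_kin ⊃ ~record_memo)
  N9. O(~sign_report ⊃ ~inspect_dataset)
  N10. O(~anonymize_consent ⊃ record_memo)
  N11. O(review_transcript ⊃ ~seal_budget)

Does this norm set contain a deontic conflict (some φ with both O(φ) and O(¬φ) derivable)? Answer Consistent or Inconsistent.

Inconsistent

Premises 7 and 8 cover both cases: O(notify_kin ⊃ ~record_memo) and O(~notify_kin ⊃ ~record_memo). Since notify_kin ∨ ~notify_kin is a tautology, O(~record_memo) follows.
Premise 10 is O(~anonymize_consent ⊃ record_memo); contrapositively O(~record_memo ⊃ anonymize_consent). Since O(~record_memo) holds, K gives O(anonymize_consent).
From O(anonymize_consent) and premise 5, O(anonymize_consent ⊃ inspect_dataset), we obtain O(inspect_dataset).
Premise 9, O(~sign_report ⊃ ~inspect_dataset), contraposes to O(inspect_dataset ⊃ sign_report); with O(inspect_dataset) we get O(sign_report).
Applying K to premise 2 (O(sign_report ⊃ review_transcript)) and O(sign_report) yields O(review_transcript).
With premise 11, O(review_transcript ⊃ ~seal_budget), the K-axiom yields O(~seal_budget).
Premise 1 is O(post_bond ⊃ seal_budget); contrapositively O(~seal_budget ⊃ ~post_bond). Since O(~seal_budget) holds, K gives O(~post_bond).
Yet premise 6 is F(~post_bond), i.e. O(post_bond).
We now have both O(~post_bond) and O(post_bond) — post_bond is simultaneously obligatory and forbidden, violating the D-axiom.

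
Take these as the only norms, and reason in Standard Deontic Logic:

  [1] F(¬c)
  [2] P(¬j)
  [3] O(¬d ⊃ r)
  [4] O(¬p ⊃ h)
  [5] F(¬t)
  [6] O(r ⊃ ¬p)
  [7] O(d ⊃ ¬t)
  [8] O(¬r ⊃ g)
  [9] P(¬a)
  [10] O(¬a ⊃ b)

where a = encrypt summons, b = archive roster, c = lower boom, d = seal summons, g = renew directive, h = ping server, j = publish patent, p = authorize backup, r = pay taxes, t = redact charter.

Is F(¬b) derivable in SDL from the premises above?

No

Premise 10 is O(¬a ⊃ b), but O(¬a) is not derivable from the premises (the permission P(¬a) asserts only ¬O(a), not O(¬a)), so it does not yield O(b).
No other premise forces O(b). An ideal world satisfying every premise can still have ¬b true, so F(¬b) is not derivable.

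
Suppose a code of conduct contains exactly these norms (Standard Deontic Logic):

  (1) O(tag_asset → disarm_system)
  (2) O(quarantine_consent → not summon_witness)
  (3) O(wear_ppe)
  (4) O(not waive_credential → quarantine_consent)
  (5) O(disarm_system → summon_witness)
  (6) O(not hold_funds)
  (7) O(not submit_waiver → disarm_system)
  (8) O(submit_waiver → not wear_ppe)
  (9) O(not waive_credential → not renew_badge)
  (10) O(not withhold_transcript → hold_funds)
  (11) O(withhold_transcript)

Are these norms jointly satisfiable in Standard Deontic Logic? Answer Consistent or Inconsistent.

Consistent

Premise 10 is O(not withhold_transcript → hold_funds), but O(not withhold_transcript) is not derivable from the premises, so it does not yield O(hold_funds).
So O(hold_funds) is not derivable, and the apparent clash with O(not hold_funds) does not arise.
A world satisfying every obligation exists (e.g. disarm_system=true, hold_funds=false, quarantine_consent=false, renew_badge=false, submit_waiver=false, summon_witness=true, tag_asset=false, waive_credential=true, wear_ppe=true, withhold_transcript=true); no atom is both obligatory and forbidden, so the set is consistent.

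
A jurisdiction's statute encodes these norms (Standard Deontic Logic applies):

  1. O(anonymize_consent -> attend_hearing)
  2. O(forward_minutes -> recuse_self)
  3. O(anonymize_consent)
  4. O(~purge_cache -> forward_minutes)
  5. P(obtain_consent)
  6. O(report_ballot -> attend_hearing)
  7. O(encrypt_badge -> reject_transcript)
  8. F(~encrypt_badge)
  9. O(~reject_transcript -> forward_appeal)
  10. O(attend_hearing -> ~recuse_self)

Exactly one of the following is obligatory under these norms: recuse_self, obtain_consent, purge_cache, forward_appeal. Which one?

purge_cache

Premise 3 states O(anonymize_consent) outright.
Premise 1 is O(anonymize_consent -> attend_hearing); since O(anonymize_consent), deontic closure gives O(attend_hearing).
From O(attend_hearing) and premise 10, O(attend_hearing -> ~recuse_self), we obtain O(~recuse_self).
The contrapositive of premise 2 (O(forward_minutes -> recuse_self)) is O(~recuse_self -> ~forward_minutes), and O(~recuse_self) is already established, so O(~forward_minutes).
Premise 4 is O(~purge_cache -> forward_minutes); contrapositively O(~forward_minutes -> purge_cache). Since O(~forward_minutes) holds, K gives O(purge_cache).
So O(purge_cache) holds — purge_cache is obligatory. None of the other listed options is made obligatory by any chain of premises.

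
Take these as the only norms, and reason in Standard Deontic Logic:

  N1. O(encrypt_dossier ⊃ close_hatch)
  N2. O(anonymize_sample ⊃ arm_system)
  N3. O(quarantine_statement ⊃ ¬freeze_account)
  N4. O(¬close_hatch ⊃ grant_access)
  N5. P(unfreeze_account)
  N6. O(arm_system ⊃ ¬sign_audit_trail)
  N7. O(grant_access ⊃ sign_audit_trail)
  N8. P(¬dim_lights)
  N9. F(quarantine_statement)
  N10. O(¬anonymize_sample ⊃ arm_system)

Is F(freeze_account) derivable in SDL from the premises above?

No

Premise 3 is O(quarantine_statement ⊃ ¬freeze_account), but O(quarantine_statement) is not derivable from the premises, so it does not yield O(¬freeze_account).
No other premise forces O(¬freeze_account). An ideal world satisfying every premise can still have freeze_account true, so F(freeze_account) is not derivable.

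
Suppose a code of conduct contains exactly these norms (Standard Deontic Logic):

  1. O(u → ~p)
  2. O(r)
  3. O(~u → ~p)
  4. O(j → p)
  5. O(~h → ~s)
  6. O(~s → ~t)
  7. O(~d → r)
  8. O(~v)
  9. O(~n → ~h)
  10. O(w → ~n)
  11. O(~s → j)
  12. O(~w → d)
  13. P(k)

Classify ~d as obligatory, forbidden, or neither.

Forbidden

Premises 1 and 3 cover both cases: O(u → ~p) and O(~u → ~p). Since u ∨ ~u is a tautology, O(~p) follows.
The contrapositive of premise 4 (O(j → p)) is O(~p → ~j), and O(~p) is already established, so O(~j).
Premise 11 is O(~s → j); contrapositively O(~j → s). Since O(~j) holds, K gives O(s).
Premise 5, O(~h → ~s), contraposes to O(s → h); with O(s) we get O(h).
The contrapositive of premise 9 (O(~n → ~h)) is O(h → n), and O(h) is already established, so O(n).
Premise 10, O(w → ~n), contraposes to O(n → ~w); with O(n) we get O(~w).
From O(~w) and premise 12, O(~w → d), we obtain O(d).
Premises 2, 6, 7, 8, 13 do not contribute to this derivation.
Thus O(d), which is F(~d): ~d is forbidden.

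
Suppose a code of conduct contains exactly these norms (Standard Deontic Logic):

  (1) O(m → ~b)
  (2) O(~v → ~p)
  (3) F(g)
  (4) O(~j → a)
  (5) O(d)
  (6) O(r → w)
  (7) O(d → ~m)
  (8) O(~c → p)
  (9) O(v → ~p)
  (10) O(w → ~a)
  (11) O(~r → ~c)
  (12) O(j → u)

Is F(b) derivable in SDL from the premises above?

No

Premise 1 is O(m → ~b), but O(m) is not derivable from the premises, so it does not yield O(~b).
No other premise forces O(~b). An ideal world satisfying every premise can still have b true, so F(b) is not derivable.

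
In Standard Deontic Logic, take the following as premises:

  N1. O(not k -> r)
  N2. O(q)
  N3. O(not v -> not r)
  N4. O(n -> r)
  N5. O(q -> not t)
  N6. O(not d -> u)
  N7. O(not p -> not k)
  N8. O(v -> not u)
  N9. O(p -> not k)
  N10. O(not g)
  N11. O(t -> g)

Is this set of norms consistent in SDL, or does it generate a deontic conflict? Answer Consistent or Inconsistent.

Consistent

Premise 11 is O(t -> g), but O(t) is not derivable from the premises, so it does not yield O(g).
So O(g) is not derivable, and the apparent clash with O(not g) does not arise.
A world satisfying every obligation exists (e.g. d=true, g=false, k=false, n=false, p=false, q=true, r=true, t=false, u=false, v=true); no atom is both obligatory and forbidden, so the set is consistent.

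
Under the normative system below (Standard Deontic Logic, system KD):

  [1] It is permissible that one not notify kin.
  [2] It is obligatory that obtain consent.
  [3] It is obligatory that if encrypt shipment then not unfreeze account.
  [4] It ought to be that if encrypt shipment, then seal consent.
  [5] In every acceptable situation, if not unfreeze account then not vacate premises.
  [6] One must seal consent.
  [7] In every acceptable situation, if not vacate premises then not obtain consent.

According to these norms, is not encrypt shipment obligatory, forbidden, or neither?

Premise 2 states O(obtain_consent) outright.
Premise 7 is O(¬vacate_premises → ¬obtain_consent); contrapositively O(obtain_consent → vacate_premises). Since O(obtain_consent) holds, K gives O(vacate_premises).
Premise 5, O(¬unfreeze_account → ¬vacate_premises), contraposes to O(vacate_premises → unfreeze_account); with O(vacate_premises) we get O(unfreeze_account).
Premise 3, O(encrypt_shipment → ¬unfreeze_account), contraposes to O(unfreeze_account → ¬encrypt_shipment); with O(unfreeze_account) we get O(¬encrypt_shipment).
Premises 1, 4, 6 do not contribute to this derivation.
Hence ¬encrypt_shipment is obligatory.

Obligatory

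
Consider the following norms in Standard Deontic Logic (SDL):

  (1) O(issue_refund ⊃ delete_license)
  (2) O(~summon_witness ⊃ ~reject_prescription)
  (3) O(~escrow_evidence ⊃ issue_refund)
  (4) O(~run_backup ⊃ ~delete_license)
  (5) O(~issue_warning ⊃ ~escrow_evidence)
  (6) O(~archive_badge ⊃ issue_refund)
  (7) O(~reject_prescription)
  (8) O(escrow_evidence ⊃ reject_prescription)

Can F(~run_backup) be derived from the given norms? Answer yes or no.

Yes

Premise 7 states O(~reject_prescription) outright.
Premise 8 is O(escrow_evidence ⊃ reject_prescription); contrapositively O(~reject_prescription ⊃ ~escrow_evidence). Since O(~reject_prescription) holds, K gives O(~escrow_evidence).
With premise 3, O(~escrow_evidence ⊃ issue_refund), the K-axiom yields O(issue_refund).
Applying K to premise 1 (O(issue_refund ⊃ delete_license)) and O(issue_refund) yields O(delete_license).
Premise 4, O(~run_backup ⊃ ~delete_license), contraposes to O(delete_license ⊃ run_backup); with O(delete_license) we get O(run_backup).
Premises 2, 5, 6 do not contribute to this derivation.
So O(run_backup) holds, i.e. F(~run_backup). The claim follows.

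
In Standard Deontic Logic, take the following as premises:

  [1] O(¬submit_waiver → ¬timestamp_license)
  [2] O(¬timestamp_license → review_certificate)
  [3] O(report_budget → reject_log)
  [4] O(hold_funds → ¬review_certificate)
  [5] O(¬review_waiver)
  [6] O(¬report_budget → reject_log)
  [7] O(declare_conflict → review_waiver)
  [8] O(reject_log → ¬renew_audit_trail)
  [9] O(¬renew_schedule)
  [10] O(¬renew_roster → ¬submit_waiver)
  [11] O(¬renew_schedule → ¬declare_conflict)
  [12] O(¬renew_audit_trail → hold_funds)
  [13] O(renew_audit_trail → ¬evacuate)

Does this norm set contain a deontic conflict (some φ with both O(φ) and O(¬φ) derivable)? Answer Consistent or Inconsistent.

Premise 7 is O(declare_conflict → review_waiver), but O(declare_conflict) is not derivable from the premises, so it does not yield O(review_waiver).
So O(review_waiver) is not derivable, and the apparent clash with O(¬review_waiver) does not arise.
A world satisfying every obligation exists (e.g. declare_conflict=false, evacuate=false, hold_funds=true, reject_log=true, renew_audit_trail=false, renew_roster=true, renew_schedule=false, report_budget=false, review_certificate=false, review_waiver=false, submit_waiver=true, timestamp_license=true); no atom is both obligatory and forbidden, so the set is consistent.

Consistent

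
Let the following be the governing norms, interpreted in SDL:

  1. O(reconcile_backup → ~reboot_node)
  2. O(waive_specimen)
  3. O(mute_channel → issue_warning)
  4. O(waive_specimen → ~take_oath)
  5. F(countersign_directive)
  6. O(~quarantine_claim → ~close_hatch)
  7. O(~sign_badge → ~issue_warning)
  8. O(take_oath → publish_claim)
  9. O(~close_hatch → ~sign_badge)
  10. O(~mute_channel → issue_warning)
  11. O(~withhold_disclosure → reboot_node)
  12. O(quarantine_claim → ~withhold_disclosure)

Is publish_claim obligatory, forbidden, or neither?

Premise 8 is O(take_oath → publish_claim), but O(take_oath) is not derivable from the premises, so it does not yield O(publish_claim).
No premise or chain of K-axiom applications forces O(publish_claim), and none forces O(~publish_claim). So publish_claim is neither obligatory nor forbidden under these norms.

Neither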